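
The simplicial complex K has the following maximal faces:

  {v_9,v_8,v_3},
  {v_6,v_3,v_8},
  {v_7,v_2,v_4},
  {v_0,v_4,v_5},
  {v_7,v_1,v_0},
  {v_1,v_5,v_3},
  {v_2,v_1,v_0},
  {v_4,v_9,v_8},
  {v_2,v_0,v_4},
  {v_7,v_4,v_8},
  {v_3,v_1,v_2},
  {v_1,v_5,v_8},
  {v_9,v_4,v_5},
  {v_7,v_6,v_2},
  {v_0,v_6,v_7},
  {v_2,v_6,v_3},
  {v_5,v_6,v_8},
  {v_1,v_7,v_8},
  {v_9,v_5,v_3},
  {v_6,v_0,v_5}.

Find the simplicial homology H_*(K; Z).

Fix the vertex order v_0 < v_1 < v_2 < v_3 < v_4 < v_5 < v_6 < v_7 < v_8 < v_9 and write every simplex with vertices in increasing order. Then dim K = 2 and the simplices of K are:

  0-simplices (10): [v_0], [v_1], [v_2], [v_3], [v_4], [v_5], [v_6], [v_7], [v_8], [v_9]
  1-simplices (30): (30 of them)
  2-simplices (20): (20 of them)

Hence C_0 ≅ Z^10, C_1 ≅ Z^30, C_2 ≅ Z^20.

∂_1: C_1 → C_0 maps an edge to its endpoints' difference, ∂[p,q] = q − p. For instance
  ∂[v_6,v_7] = [v_7] − [v_6].
This gives a 10×30 integer matrix of rank 9; reducing to Smith normal form yields diagonal entries (1,1,1,1,1,1,1,1,1).

Boundary ∂_2: C_2 → C_1 acts by ∂[p,q,r] = [q,r] − [p,r] + [p,q]. For instance
  ∂[v_3,v_5,v_9] = [v_5,v_9] − [v_3,v_9] + [v_3,v_5],
  ∂[v_2,v_3,v_6] = [v_3,v_6] − [v_2,v_6] + [v_2,v_3].
This gives a 30×20 integer matrix of rank 20; reducing to Smith normal form yields diagonal entries (1,1,1,1,1,1,1,1,1,1,1,1,1,1,1,1,1,1,1,2).

Reading off H_k = ker ∂_k / im ∂_{k+1}:

  H_0: rank C_0 − rank ∂_1 = 10 − 9 = 1, and the invariant factors of ∂_1 are all 1, so H_0 ≅ Z.
  H_1: rank ker ∂_1 − rank ∂_2 = (30 − 9) − 20 = 1, and ∂_2 has invariant factor 2 > 1, so H_1 ≅ Z ⊕ Z/2Z.
  H_2: rank ker ∂_2 − rank ∂_3 = (20 − 20) − 0 = 0, and there is no ∂_3, so H_2 ≅ 0.

As a check, the Euler characteristic is 10 − 30 + 20 = 0, which agrees with 1 − 1 + 0 = 0.

H_0 = Z,  H_1 = Z ⊕ Z/2Z,  H_2 = 0.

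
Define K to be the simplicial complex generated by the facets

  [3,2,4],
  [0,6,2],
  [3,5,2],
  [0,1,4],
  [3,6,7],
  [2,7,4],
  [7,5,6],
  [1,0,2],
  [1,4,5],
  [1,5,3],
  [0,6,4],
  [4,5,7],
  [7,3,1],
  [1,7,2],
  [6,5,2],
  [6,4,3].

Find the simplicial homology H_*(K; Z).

Fix the vertex order 0 < 1 < 2 < 3 < 4 < 5 < 6 < 7 and write every simplex with vertices in increasing order. Then dim K = 2 and the simplices of K are:

  0-simplices (8): [0], [1], [2], [3], [4], [5], [6], [7]
  1-simplices (24): (24 of them)
  2-simplices (16): [0,1,2], [0,1,4], [0,2,6], [0,4,6], [1,2,7], [1,3,5], [1,3,7], [1,4,5], [2,3,4], [2,3,5], [2,4,7], [2,5,6], [3,4,6], [3,6,7], [4,5,7], [5,6,7]

Hence C_0 ≅ Z^8, C_1 ≅ Z^24, C_2 ≅ Z^16.

The boundary map ∂_1: C_1 → C_0 is given by ∂[p,q] = [q] − [p].
The 8×24 boundary matrix has rank 7 and Smith normal form diag(1,1,1,1,1,1,1).

Boundary ∂_2: C_2 → C_1 sends each 2-simplex [p,q,r] to [q,r] − [p,r] + [p,q]. For instance
  ∂[2,4,7] = [4,7] − [2,7] + [2,4],
  ∂[4,5,7] = [5,7] − [4,7] + [4,5].
This gives a 24×16 integer matrix of rank 15; reducing to Smith normal form yields diagonal entries (1,1,1,1,1,1,1,1,1,1,1,1,1,1,1).

Reading off H_k = ker ∂_k / im ∂_{k+1}:

  H_0: rank C_0 − rank ∂_1 = 8 − 7 = 1, and the invariant factors of ∂_1 are all 1, so H_0 ≅ Z.
  H_1: rank ker ∂_1 − rank ∂_2 = (24 − 7) − 15 = 2, and the invariant factors of ∂_2 are all 1, so H_1 ≅ Z^2.
  H_2: rank ker ∂_2 − rank ∂_3 = (16 − 15) − 0 = 1, and there is no ∂_3, so H_2 ≅ Z.

H_0 ≅ Z,  H_1 ≅ Z^2,  H_2 ≅ Z.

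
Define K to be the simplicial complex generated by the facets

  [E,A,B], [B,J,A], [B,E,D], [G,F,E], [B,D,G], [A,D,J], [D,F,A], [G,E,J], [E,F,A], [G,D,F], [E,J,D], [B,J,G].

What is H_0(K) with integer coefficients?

H_0 = Z.

Take the total order A < B < D < E < F < G < J on the vertex set. Then K (dimension 2) consists of the simplices:

  0-simplices (7): A, B, D, E, F, G, J
  1-simplices (18): AB, AD, AE, AF, AJ, BD, BE, BG, BJ, DE, DF, DG, DJ, EF, EG, EJ, FG, GJ
  2-simplices (12): ABE, ABJ, ADF, ADJ, AEF, BDE, BDG, BGJ, DEJ, DFG, EFG, EGJ

so the chain groups are C_0 ≅ Z^7, C_1 ≅ Z^18, C_2 ≅ Z^12.

∂_1: C_1 → C_0 is given by ∂[p,q] = [q] − [p].
The 7×18 boundary matrix has rank 6 and Smith normal form diag(1,1,1,1,1,1).

∂_2: C_2 → C_1 maps a triangle to the signed sum of its edges. For instance
  ∂AEF = EF − AF + AE,
  ∂BGJ = GJ − BJ + BG.
This gives a 18×12 integer matrix of rank 12; reducing to Smith normal form yields diagonal entries (1,1,1,1,1,1,1,1,1,1,1,2).

From H_k ≅ ker(∂_k) / im(∂_{k+1}) we obtain:

  H_0: rank C_0 − rank ∂_1 = 7 − 6 = 1, and the invariant factors of ∂_1 are all 1, so H_0 = Z.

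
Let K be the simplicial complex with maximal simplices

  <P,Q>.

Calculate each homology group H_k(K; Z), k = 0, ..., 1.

H_0 ≅ Z,  H_1 = 0.

Fix the vertex order P < Q and write every simplex with vertices in increasing order. Then dim K = 1 and the simplices of K are:

  0-simplices (2): P, Q
  1-simplices (1): PQ

Hence C_0 ≅ Z^2, C_1 ≅ Z^1.

Boundary ∂_1: C_1 → C_0 is given by ∂[p,q] = [q] − [p].
This gives a 2×1 integer matrix of rank 1; reducing to Smith normal form yields diagonal entries (1).

Computing H_k = (kernel of ∂_k) / (image of ∂_{k+1}):

  H_0: rank C_0 − rank ∂_1 = 2 − 1 = 1, and the invariant factors of ∂_1 are all 1, so H_0 = Z.
  H_1: rank ker ∂_1 − rank ∂_2 = (1 − 1) − 0 = 0, and there is no ∂_2, so H_1 = 0.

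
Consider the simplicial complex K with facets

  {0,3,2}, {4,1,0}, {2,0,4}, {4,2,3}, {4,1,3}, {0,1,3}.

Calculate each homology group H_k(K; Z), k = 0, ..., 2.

H_0 ≅ Z,  H_1 = 0,  H_2 ≅ Z.

Order the vertices as 0 < 1 < 2 < 3 < 4. Listing each simplex with vertices in this order, K has dimension 2 with simplices:

  0-simplices (5): [0], [1], [2], [3], [4]
  1-simplices (9): [0,1], [0,2], [0,3], [0,4], [1,3], [1,4], [2,3], [2,4], [3,4]
  2-simplices (6): [0,1,3], [0,1,4], [0,2,3], [0,2,4], [1,3,4], [2,3,4]

Hence C_0 ≅ Z^5, C_1 ≅ Z^9, C_2 ≅ Z^6.

The boundary map ∂_1: C_1 → C_0 sends each edge [p,q] (with p < q) to q − p. For instance
  ∂[1,3] = [3] − [1].
This gives a 5×9 integer matrix of rank 4; reducing to Smith normal form yields diagonal entries (1,1,1,1).

The boundary map ∂_2: C_2 → C_1 sends each 2-simplex [p,q,r] to [q,r] − [p,r] + [p,q]. For instance
  ∂[0,1,3] = [1,3] − [0,3] + [0,1],
  ∂[0,1,4] = [1,4] − [0,4] + [0,1].
The resulting 9×6 matrix has rank 5, and its Smith normal form has invariant factors (1,1,1,1,1).

Computing H_k = (kernel of ∂_k) / (image of ∂_{k+1}):

  H_0: rank C_0 − rank ∂_1 = 5 − 4 = 1, and the invariant factors of ∂_1 are all 1, so H_0 ≅ Z.
  H_1: rank ker ∂_1 − rank ∂_2 = (9 − 4) − 5 = 0, and the invariant factors of ∂_2 are all 1, so H_1 ≅ 0.
  H_2: rank ker ∂_2 − rank ∂_3 = (6 − 5) − 0 = 1, and there is no ∂_3, so H_2 ≅ Z.

As a check, the Euler characteristic is 5 − 9 + 6 = 2, which agrees with 1 − 0 + 1 = 2.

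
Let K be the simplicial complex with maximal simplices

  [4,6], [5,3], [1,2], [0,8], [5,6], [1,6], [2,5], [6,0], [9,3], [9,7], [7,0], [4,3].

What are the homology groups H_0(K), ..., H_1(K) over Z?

K has 10 vertices, 12 edges.
rank ∂_0 = 0, rank ∂_1 = 9 ⇒ b_0 = 10 − 0 − 9 = 1; all invariant factors of ∂_1 are 1 so no torsion. So H_0 = Z.
rank ∂_1 = 9, rank ∂_2 = 0 ⇒ b_1 = 12 − 9 − 0 = 3. So H_1 = Z^3.

H_0 ≅ Z,  H_1 ≅ Z^3.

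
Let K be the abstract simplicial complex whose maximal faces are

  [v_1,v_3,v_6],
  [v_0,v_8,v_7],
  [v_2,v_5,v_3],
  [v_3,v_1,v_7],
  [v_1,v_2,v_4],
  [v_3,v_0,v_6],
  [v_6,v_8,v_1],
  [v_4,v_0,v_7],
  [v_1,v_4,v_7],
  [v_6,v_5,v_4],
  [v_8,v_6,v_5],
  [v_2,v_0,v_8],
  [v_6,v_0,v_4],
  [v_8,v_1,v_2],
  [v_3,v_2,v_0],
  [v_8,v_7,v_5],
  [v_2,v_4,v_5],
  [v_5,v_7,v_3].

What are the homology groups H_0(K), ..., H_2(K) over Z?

We work with the vertex ordering v_0 < v_1 < v_2 < v_3 < v_4 < v_5 < v_6 < v_7 < v_8. The simplices of K, each written with vertices in increasing order, are:

  0-simplices (9): [v_0], [v_1], [v_2], [v_3], [v_4], [v_5], [v_6], [v_7], [v_8]
  1-simplices (27): (27 of them)
  2-simplices (18): (18 of them)

Hence C_0 ≅ Z^9, C_1 ≅ Z^27, C_2 ≅ Z^18.

Boundary ∂_1: C_1 → C_0 maps an edge to its endpoints' difference, ∂[p,q] = q − p.
The 9×27 boundary matrix has rank 8 and Smith normal form diag(1,1,1,1,1,1,1,1).

The boundary map ∂_2: C_2 → C_1 maps a triangle to the signed sum of its edges. For instance
  ∂[v_4,v_5,v_6] = [v_5,v_6] − [v_4,v_6] + [v_4,v_5],
  ∂[v_1,v_6,v_8] = [v_6,v_8] − [v_1,v_8] + [v_1,v_6].
As a 27×18 matrix over Z this has rank 17, with invariant factors (1,1,1,1,1,1,1,1,1,1,1,1,1,1,1,1,1).

Reading off H_k = ker ∂_k / im ∂_{k+1}:

  H_0: rank C_0 − rank ∂_1 = 9 − 8 = 1, and the invariant factors of ∂_1 are all 1, so H_0 = Z.
  H_1: rank ker ∂_1 − rank ∂_2 = (27 − 8) − 17 = 2, and the invariant factors of ∂_2 are all 1, so H_1 = Z^2.
  H_2: rank ker ∂_2 − rank ∂_3 = (18 − 17) − 0 = 1, and there is no ∂_3, so H_2 = Z.

As a check, the Euler characteristic is 9 − 27 + 18 = 0, which agrees with 1 − 2 + 1 = 0.
(K is a triangulation of the torus T^2.)

H_0 = Z,  H_1 = Z^2,  H_2 = Z.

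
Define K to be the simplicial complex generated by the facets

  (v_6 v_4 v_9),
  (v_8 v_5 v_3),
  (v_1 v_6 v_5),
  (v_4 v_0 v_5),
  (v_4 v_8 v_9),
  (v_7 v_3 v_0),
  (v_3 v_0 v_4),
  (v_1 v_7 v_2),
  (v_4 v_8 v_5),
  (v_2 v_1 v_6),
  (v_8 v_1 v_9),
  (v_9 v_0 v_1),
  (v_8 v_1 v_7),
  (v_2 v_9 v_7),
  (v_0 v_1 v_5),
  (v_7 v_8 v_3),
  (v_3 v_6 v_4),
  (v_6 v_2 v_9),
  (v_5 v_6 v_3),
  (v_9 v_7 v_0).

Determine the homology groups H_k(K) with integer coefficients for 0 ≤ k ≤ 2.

Take the total order v_0 < v_1 < v_2 < v_3 < v_4 < v_5 < v_6 < v_7 < v_8 < v_9 on the vertex set. Then K (dimension 2) consists of the simplices:

  0-simplices (10): [v_0], [v_1], [v_2], [v_3], [v_4], [v_5], [v_6], [v_7], [v_8], [v_9]
  1-simplices (30): (30 of them)
  2-simplices (20): (20 of them)

so the chain groups are C_0 ≅ Z^10, C_1 ≅ Z^30, C_2 ≅ Z^20.

Boundary ∂_1: C_1 → C_0 is given by ∂[p,q] = [q] − [p]. For instance
  ∂[v_1,v_6] = [v_6] − [v_1].
The resulting 10×30 matrix has rank 9, and its Smith normal form has invariant factors (1,1,1,1,1,1,1,1,1).

∂_2: C_2 → C_1 sends each 2-simplex [p,q,r] to [q,r] − [p,r] + [p,q]. For instance
  ∂[v_0,v_1,v_9] = [v_1,v_9] − [v_0,v_9] + [v_0,v_1],
  ∂[v_1,v_2,v_6] = [v_2,v_6] − [v_1,v_6] + [v_1,v_2].
As a 30×20 matrix over Z this has rank 20, with invariant factors (1,1,1,1,1,1,1,1,1,1,1,1,1,1,1,1,1,1,1,2).

Reading off H_k = ker ∂_k / im ∂_{k+1}:

  H_0: rank C_0 − rank ∂_1 = 10 − 9 = 1, and the invariant factors of ∂_1 are all 1, so H_0 = Z.
  H_1: rank ker ∂_1 − rank ∂_2 = (30 − 9) − 20 = 1, and ∂_2 has invariant factor 2 > 1, so H_1 = Z ⊕ Z/2.
  H_2: rank ker ∂_2 − rank ∂_3 = (20 − 20) − 0 = 0, and there is no ∂_3, so H_2 = 0.

H_0 ≅ Z,  H_1 ≅ Z ⊕ Z/2,  H_2 = 0.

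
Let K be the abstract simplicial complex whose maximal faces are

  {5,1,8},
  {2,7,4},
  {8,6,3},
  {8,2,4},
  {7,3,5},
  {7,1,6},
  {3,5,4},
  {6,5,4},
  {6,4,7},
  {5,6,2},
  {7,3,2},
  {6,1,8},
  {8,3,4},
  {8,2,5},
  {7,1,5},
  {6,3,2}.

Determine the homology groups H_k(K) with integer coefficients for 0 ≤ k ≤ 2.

H_0 ≅ Z,  H_1 ≅ Z^2,  H_2 ≅ Z.

We work with the vertex ordering 1 < 2 < 3 < 4 < 5 < 6 < 7 < 8. The simplices of K, each written with vertices in increasing order, are:

  0-simplices (8): [1], [2], [3], [4], [5], [6], [7], [8]
  1-simplices (24): (24 of them)
  2-simplices (16): [1,5,7], [1,5,8], [1,6,7], [1,6,8], [2,3,6], [2,3,7], [2,4,7], [2,4,8], [2,5,6], [2,5,8], [3,4,5], [3,4,8], [3,5,7], [3,6,8], [4,5,6], [4,6,7]

so the chain groups are C_0 ≅ Z^8, C_1 ≅ Z^24, C_2 ≅ Z^16.

∂_1: C_1 → C_0 maps an edge to its endpoints' difference, ∂[p,q] = q − p. For instance
  ∂[6,7] = [7] − [6].
This gives a 8×24 integer matrix of rank 7; reducing to Smith normal form yields diagonal entries (1,1,1,1,1,1,1).

∂_2: C_2 → C_1 sends each 2-simplex [p,q,r] to [q,r] − [p,r] + [p,q]. For instance
  ∂[2,4,7] = [4,7] − [2,7] + [2,4],
  ∂[3,4,5] = [4,5] − [3,5] + [3,4].
The resulting 24×16 matrix has rank 15, and its Smith normal form has invariant factors (1,1,1,1,1,1,1,1,1,1,1,1,1,1,1).

Now H_k = ker ∂_k / im ∂_{k+1}, so:

  H_0: rank C_0 − rank ∂_1 = 8 − 7 = 1, and the invariant factors of ∂_1 are all 1, so H_0 = Z.
  H_1: rank ker ∂_1 − rank ∂_2 = (24 − 7) − 15 = 2, and the invariant factors of ∂_2 are all 1, so H_1 = Z^2.
  H_2: rank ker ∂_2 − rank ∂_3 = (16 − 15) − 0 = 1, and there is no ∂_3, so H_2 = Z.

As a check, the Euler characteristic is 8 − 24 + 16 = 0, which agrees with 1 − 2 + 1 = 0.
(K is a triangulation of the torus T^2.)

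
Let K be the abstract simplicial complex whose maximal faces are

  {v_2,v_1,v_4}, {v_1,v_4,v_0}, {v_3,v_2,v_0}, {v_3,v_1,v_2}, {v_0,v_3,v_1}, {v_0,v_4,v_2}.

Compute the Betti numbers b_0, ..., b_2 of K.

b_0 = 1, b_1 = 0, b_2 = 1.

K has 5 vertices, 9 edges, 6 triangles.
rank ∂_0 = 0, rank ∂_1 = 4 ⇒ b_0 = 5 − 0 − 4 = 1; all invariant factors of ∂_1 are 1 so no torsion. So H_0 = Z.
rank ∂_1 = 4, rank ∂_2 = 5 ⇒ b_1 = 9 − 4 − 5 = 0; all invariant factors of ∂_2 are 1 so no torsion. So H_1 = 0.
rank ∂_2 = 5, rank ∂_3 = 0 ⇒ b_2 = 6 − 5 − 0 = 1. So H_2 = Z.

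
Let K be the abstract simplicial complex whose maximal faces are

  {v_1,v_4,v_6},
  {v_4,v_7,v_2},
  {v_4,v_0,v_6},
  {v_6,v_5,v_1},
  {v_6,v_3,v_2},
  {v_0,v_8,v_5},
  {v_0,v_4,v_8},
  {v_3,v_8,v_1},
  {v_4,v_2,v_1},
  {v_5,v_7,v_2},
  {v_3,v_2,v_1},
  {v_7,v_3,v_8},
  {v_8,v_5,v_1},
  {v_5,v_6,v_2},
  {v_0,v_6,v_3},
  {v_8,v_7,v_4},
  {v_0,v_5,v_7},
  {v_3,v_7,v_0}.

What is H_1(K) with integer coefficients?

H_1 ≅ Z ⊕ Z/2.

We work with the vertex ordering v_0 < v_1 < v_2 < v_3 < v_4 < v_5 < v_6 < v_7 < v_8. The simplices of K, each written with vertices in increasing order, are:

  0-simplices (9): [v_0], [v_1], [v_2], [v_3], [v_4], [v_5], [v_6], [v_7], [v_8]
  1-simplices (27): (27 of them)
  2-simplices (18): (18 of them)

Hence C_0 ≅ Z^9, C_1 ≅ Z^27, C_2 ≅ Z^18.

Boundary ∂_1: C_1 → C_0 maps an edge to its endpoints' difference, ∂[p,q] = q − p.
The 9×27 boundary matrix has rank 8 and Smith normal form diag(1,1,1,1,1,1,1,1).

∂_2: C_2 → C_1 sends each 2-simplex [p,q,r] to [q,r] − [p,r] + [p,q]. For instance
  ∂[v_4,v_7,v_8] = [v_7,v_8] − [v_4,v_8] + [v_4,v_7],
  ∂[v_0,v_3,v_6] = [v_3,v_6] − [v_0,v_6] + [v_0,v_3].
As a 27×18 matrix over Z this has rank 18, with invariant factors (1,1,1,1,1,1,1,1,1,1,1,1,1,1,1,1,1,2).

Computing H_k = (kernel of ∂_k) / (image of ∂_{k+1}):

  H_1: rank ker ∂_1 − rank ∂_2 = (27 − 8) − 18 = 1, and ∂_2 has invariant factor 2 > 1, so H_1 ≅ Z ⊕ Z/2.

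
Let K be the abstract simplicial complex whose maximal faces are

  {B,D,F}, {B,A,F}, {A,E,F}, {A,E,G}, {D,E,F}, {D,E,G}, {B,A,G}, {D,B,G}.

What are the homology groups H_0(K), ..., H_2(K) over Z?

H_0 ≅ Z,  H_1 = 0,  H_2 ≅ Z.

We work with the vertex ordering A < B < D < E < F < G. The simplices of K, each written with vertices in increasing order, are:

  0-simplices (6): A, B, D, E, F, G
  1-simplices (12): AB, AE, AF, AG, BD, BF, BG, DE, DF, DG, EF, EG
  2-simplices (8): ABF, ABG, AEF, AEG, BDF, BDG, DEF, DEG

giving chain groups C_0 ≅ Z^6, C_1 ≅ Z^12, C_2 ≅ Z^8.

The boundary map ∂_1: C_1 → C_0 maps an edge to its endpoints' difference, ∂[p,q] = q − p. For instance
  ∂AG = G − A.
The resulting 6×12 matrix has rank 5, and its Smith normal form has invariant factors (1,1,1,1,1).

The boundary map ∂_2: C_2 → C_1 acts by ∂[p,q,r] = [q,r] − [p,r] + [p,q]. For instance
  ∂DEF = EF − DF + DE,
  ∂ABF = BF − AF + AB.
The 12×8 boundary matrix has rank 7 and Smith normal form diag(1,1,1,1,1,1,1).

Computing H_k = (kernel of ∂_k) / (image of ∂_{k+1}):

  H_0: rank C_0 − rank ∂_1 = 6 − 5 = 1, and the invariant factors of ∂_1 are all 1, so H_0 = Z.
  H_1: rank ker ∂_1 − rank ∂_2 = (12 − 5) − 7 = 0, and the invariant factors of ∂_2 are all 1, so H_1 = 0.
  H_2: rank ker ∂_2 − rank ∂_3 = (8 − 7) − 0 = 1, and there is no ∂_3, so H_2 = Z.

As a check, the Euler characteristic is 6 − 12 + 8 = 2, which agrees with 1 − 0 + 1 = 2.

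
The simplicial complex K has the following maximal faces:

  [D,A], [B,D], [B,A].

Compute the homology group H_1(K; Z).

K has 3 vertices, 3 edges.
rank ∂_1 = 2, rank ∂_2 = 0 ⇒ b_1 = 3 − 2 − 0 = 1. So H_1 = Z.

H_1 = Z.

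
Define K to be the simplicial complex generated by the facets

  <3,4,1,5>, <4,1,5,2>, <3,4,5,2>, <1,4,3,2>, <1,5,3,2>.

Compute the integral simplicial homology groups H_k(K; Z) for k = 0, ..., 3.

Fix the vertex order 1 < 2 < 3 < 4 < 5 and write every simplex with vertices in increasing order. Then dim K = 3 and the simplices of K are:

  0-simplices (5): [1], [2], [3], [4], [5]
  1-simplices (10): [1,2], [1,3], [1,4], [1,5], [2,3], [2,4], [2,5], [3,4], [3,5], [4,5]
  2-simplices (10): [1,2,3], [1,2,4], [1,2,5], [1,3,4], [1,3,5], [1,4,5], [2,3,4], [2,3,5], [2,4,5], [3,4,5]
  3-simplices (5): [1,2,3,4], [1,2,3,5], [1,2,4,5], [1,3,4,5], [2,3,4,5]

Hence C_0 ≅ Z^5, C_1 ≅ Z^10, C_2 ≅ Z^10, C_3 ≅ Z^5.

Boundary ∂_1: C_1 → C_0 is given by ∂[p,q] = [q] − [p]. For instance
  ∂[1,3] = [3] − [1].
This gives a 5×10 integer matrix of rank 4; reducing to Smith normal form yields diagonal entries (1,1,1,1).

Boundary ∂_2: C_2 → C_1 acts by ∂[p,q,r] = [q,r] − [p,r] + [p,q]. For instance
  ∂[2,3,4] = [3,4] − [2,4] + [2,3],
  ∂[1,2,3] = [2,3] − [1,3] + [1,2].
The 10×10 boundary matrix has rank 6 and Smith normal form diag(1,1,1,1,1,1).

The boundary map ∂_3: C_3 → C_2 sends each 3-simplex σ to the alternating sum Σ_i (−1)^i (σ with its i-th vertex removed). For instance
  ∂[1,2,3,5] = [2,3,5] − [1,3,5] + [1,2,5] − [1,2,3],
  ∂[2,3,4,5] = [3,4,5] − [2,4,5] + [2,3,5] − [2,3,4].
The resulting 10×5 matrix has rank 4, and its Smith normal form has invariant factors (1,1,1,1).

Computing H_k = (kernel of ∂_k) / (image of ∂_{k+1}):

  H_0: rank C_0 − rank ∂_1 = 5 − 4 = 1, and the invariant factors of ∂_1 are all 1, so H_0 = Z.
  H_1: rank ker ∂_1 − rank ∂_2 = (10 − 4) − 6 = 0, and the invariant factors of ∂_2 are all 1, so H_1 = 0.
  H_2: rank ker ∂_2 − rank ∂_3 = (10 − 6) − 4 = 0, and the invariant factors of ∂_3 are all 1, so H_2 = 0.
  H_3: rank ker ∂_3 − rank ∂_4 = (5 − 4) − 0 = 1, and there is no ∂_4, so H_3 = Z.

As a check, the Euler characteristic is 5 − 10 + 10 − 5 = 0, which agrees with 1 − 0 + 0 − 1 = 0.

H_0 ≅ Z,  H_1 = 0,  H_2 = 0,  H_3 ≅ Z.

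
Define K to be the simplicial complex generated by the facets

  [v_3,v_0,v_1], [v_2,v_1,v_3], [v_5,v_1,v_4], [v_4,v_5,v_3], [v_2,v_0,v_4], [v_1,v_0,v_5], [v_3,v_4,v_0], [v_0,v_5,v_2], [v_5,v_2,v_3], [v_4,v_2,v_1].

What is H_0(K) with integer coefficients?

H_0 ≅ Z.

K has 6 vertices, 15 edges, 10 triangles.
rank ∂_0 = 0, rank ∂_1 = 5 ⇒ b_0 = 6 − 0 − 5 = 1; all invariant factors of ∂_1 are 1 so no torsion. So H_0 ≅ Z.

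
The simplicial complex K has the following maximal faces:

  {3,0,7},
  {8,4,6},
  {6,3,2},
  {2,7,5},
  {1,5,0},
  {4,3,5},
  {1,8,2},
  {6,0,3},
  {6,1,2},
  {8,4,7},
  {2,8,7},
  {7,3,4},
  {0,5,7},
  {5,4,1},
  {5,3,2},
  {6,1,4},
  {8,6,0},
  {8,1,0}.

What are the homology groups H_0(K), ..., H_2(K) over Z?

Fix the vertex order 0 < 1 < 2 < 3 < 4 < 5 < 6 < 7 < 8 and write every simplex with vertices in increasing order. Then dim K = 2 and the simplices of K are:

  0-simplices (9): [0], [1], [2], [3], [4], [5], [6], [7], [8]
  1-simplices (27): (27 of them)
  2-simplices (18): [0,1,5], [0,1,8], [0,3,6], [0,3,7], [0,5,7], [0,6,8], [1,2,6], [1,2,8], [1,4,5], [1,4,6], [2,3,5], [2,3,6], [2,5,7], [2,7,8], [3,4,5], [3,4,7], [4,6,8], [4,7,8]

giving chain groups C_0 ≅ Z^9, C_1 ≅ Z^27, C_2 ≅ Z^18.

∂_1: C_1 → C_0 is given by ∂[p,q] = [q] − [p]. For instance
  ∂[2,8] = [8] − [2].
This gives a 9×27 integer matrix of rank 8; reducing to Smith normal form yields diagonal entries (1,1,1,1,1,1,1,1).

Boundary ∂_2: C_2 → C_1 maps a triangle to the signed sum of its edges. For instance
  ∂[0,1,5] = [1,5] − [0,5] + [0,1],
  ∂[0,5,7] = [5,7] − [0,7] + [0,5].
As a 27×18 matrix over Z this has rank 18, with invariant factors (1,1,1,1,1,1,1,1,1,1,1,1,1,1,1,1,1,2).

From H_k ≅ ker(∂_k) / im(∂_{k+1}) we obtain:

  H_0: rank C_0 − rank ∂_1 = 9 − 8 = 1, and the invariant factors of ∂_1 are all 1, so H_0 = Z.
  H_1: rank ker ∂_1 − rank ∂_2 = (27 − 8) − 18 = 1, and ∂_2 has invariant factor 2 > 1, so H_1 = Z ⊕ Z/2.
  H_2: rank ker ∂_2 − rank ∂_3 = (18 − 18) − 0 = 0, and there is no ∂_3, so H_2 = 0.

As a check, the Euler characteristic is 9 − 27 + 18 = 0, which agrees with 1 − 1 + 0 = 0.

H_0 = Z,  H_1 = Z ⊕ Z/2,  H_2 = 0.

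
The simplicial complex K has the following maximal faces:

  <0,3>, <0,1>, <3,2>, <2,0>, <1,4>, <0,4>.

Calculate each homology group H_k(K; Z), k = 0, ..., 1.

Take the total order 0 < 1 < 2 < 3 < 4 on the vertex set. Then K (dimension 1) consists of the simplices:

  0-simplices (5): [0], [1], [2], [3], [4]
  1-simplices (6): [0,1], [0,2], [0,3], [0,4], [1,4], [2,3]

Hence C_0 ≅ Z^5, C_1 ≅ Z^6.

Boundary ∂_1: C_1 → C_0 is given by ∂[p,q] = [q] − [p]. For instance
  ∂[2,3] = [3] − [2].
As a 5×6 matrix over Z this has rank 4, with invariant factors (1,1,1,1).

Now H_k = ker ∂_k / im ∂_{k+1}, so:

  H_0: rank C_0 − rank ∂_1 = 5 − 4 = 1, and the invariant factors of ∂_1 are all 1, so H_0 ≅ Z.
  H_1: rank ker ∂_1 − rank ∂_2 = (6 − 4) − 0 = 2, and there is no ∂_2, so H_1 ≅ Z^2.

(K is a triangulation of a wedge of 2 circles.)

H_0 ≅ Z,  H_1 ≅ Z^2.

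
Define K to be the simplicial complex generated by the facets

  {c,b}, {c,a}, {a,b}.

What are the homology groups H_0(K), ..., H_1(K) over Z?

Order the vertices as a < b < c. Listing each simplex with vertices in this order, K has dimension 1 with simplices:

  0-simplices (3): a, b, c
  1-simplices (3): ab, ac, bc

so the chain groups are C_0 ≅ Z^3, C_1 ≅ Z^3.

Boundary ∂_1: C_1 → C_0 sends each edge [p,q] (with p < q) to q − p. For instance
  ∂ac = c − a.
The 3×3 boundary matrix has rank 2 and Smith normal form diag(1,1).

Computing H_k = (kernel of ∂_k) / (image of ∂_{k+1}):

  H_0: rank C_0 − rank ∂_1 = 3 − 2 = 1, and the invariant factors of ∂_1 are all 1, so H_0 ≅ Z.
  H_1: rank ker ∂_1 − rank ∂_2 = (3 − 2) − 0 = 1, and there is no ∂_2, so H_1 ≅ Z.

(K is a triangulation of the circle S^1.)

H_0 = Z,  H_1 = Z.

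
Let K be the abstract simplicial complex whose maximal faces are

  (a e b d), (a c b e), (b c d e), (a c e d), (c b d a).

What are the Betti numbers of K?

Fix the vertex order a < b < c < d < e and write every simplex with vertices in increasing order. Then dim K = 3 and the simplices of K are:

  0-simplices (5): a, b, c, d, e
  1-simplices (10): ab, ac, ad, ae, bc, bd, be, cd, ce, de
  2-simplices (10): abc, abd, abe, acd, ace, ade, bcd, bce, bde, cde
  3-simplices (5): abcd, abce, abde, acde, bcde

Hence C_0 ≅ Z^5, C_1 ≅ Z^10, C_2 ≅ Z^10, C_3 ≅ Z^5.

∂_1: C_1 → C_0 maps an edge to its endpoints' difference, ∂[p,q] = q − p.
This gives a 5×10 integer matrix of rank 4; reducing to Smith normal form yields diagonal entries (1,1,1,1).

The boundary map ∂_2: C_2 → C_1 sends each 2-simplex [p,q,r] to [q,r] − [p,r] + [p,q]. For instance
  ∂cde = de − ce + cd,
  ∂ace = ce − ae + ac.
The 10×10 boundary matrix has rank 6 and Smith normal form diag(1,1,1,1,1,1).

Boundary ∂_3: C_3 → C_2 sends each 3-simplex σ to the alternating sum Σ_i (−1)^i (σ with its i-th vertex removed). For instance
  ∂bcde = cde − bde + bce − bcd,
  ∂abde = bde − ade + abe − abd.
As a 10×5 matrix over Z this has rank 4, with invariant factors (1,1,1,1).

Now H_k = ker ∂_k / im ∂_{k+1}, so:

  H_0: rank C_0 − rank ∂_1 = 5 − 4 = 1, and the invariant factors of ∂_1 are all 1, so H_0 ≅ Z.
  H_1: rank ker ∂_1 − rank ∂_2 = (10 − 4) − 6 = 0, and the invariant factors of ∂_2 are all 1, so H_1 ≅ 0.
  H_2: rank ker ∂_2 − rank ∂_3 = (10 − 6) − 4 = 0, and the invariant factors of ∂_3 are all 1, so H_2 ≅ 0.
  H_3: rank ker ∂_3 − rank ∂_4 = (5 − 4) − 0 = 1, and there is no ∂_4, so H_3 ≅ Z.

Hence the Betti numbers are b_0 = 1, b_1 = 0, b_2 = 0, b_3 = 1.

b_0 = 1, b_1 = 0, b_2 = 0, b_3 = 1.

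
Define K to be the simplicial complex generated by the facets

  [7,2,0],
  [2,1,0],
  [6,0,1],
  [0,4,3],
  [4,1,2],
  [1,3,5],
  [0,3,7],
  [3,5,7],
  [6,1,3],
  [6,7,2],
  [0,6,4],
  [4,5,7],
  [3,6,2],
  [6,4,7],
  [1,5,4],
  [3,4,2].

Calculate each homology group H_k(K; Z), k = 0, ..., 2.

H_0 ≅ Z,  H_1 ≅ Z^2,  H_2 ≅ Z.

Take the total order 0 < 1 < 2 < 3 < 4 < 5 < 6 < 7 on the vertex set. Then K (dimension 2) consists of the simplices:

  0-simplices (8): [0], [1], [2], [3], [4], [5], [6], [7]
  1-simplices (24): (24 of them)
  2-simplices (16): [0,1,2], [0,1,6], [0,2,7], [0,3,4], [0,3,7], [0,4,6], [1,2,4], [1,3,5], [1,3,6], [1,4,5], [2,3,4], [2,3,6], [2,6,7], [3,5,7], [4,5,7], [4,6,7]

so the chain groups are C_0 ≅ Z^8, C_1 ≅ Z^24, C_2 ≅ Z^16.

∂_1: C_1 → C_0 is given by ∂[p,q] = [q] − [p].
As a 8×24 matrix over Z this has rank 7, with invariant factors (1,1,1,1,1,1,1).

The boundary map ∂_2: C_2 → C_1 sends each 2-simplex [p,q,r] to [q,r] − [p,r] + [p,q]. For instance
  ∂[0,2,7] = [2,7] − [0,7] + [0,2],
  ∂[0,1,2] = [1,2] − [0,2] + [0,1].
The 24×16 boundary matrix has rank 15 and Smith normal form diag(1,1,1,1,1,1,1,1,1,1,1,1,1,1,1).

Computing H_k = (kernel of ∂_k) / (image of ∂_{k+1}):

  H_0: rank C_0 − rank ∂_1 = 8 − 7 = 1, and the invariant factors of ∂_1 are all 1, so H_0 ≅ Z.
  H_1: rank ker ∂_1 − rank ∂_2 = (24 − 7) − 15 = 2, and the invariant factors of ∂_2 are all 1, so H_1 ≅ Z^2.
  H_2: rank ker ∂_2 − rank ∂_3 = (16 − 15) − 0 = 1, and there is no ∂_3, so H_2 ≅ Z.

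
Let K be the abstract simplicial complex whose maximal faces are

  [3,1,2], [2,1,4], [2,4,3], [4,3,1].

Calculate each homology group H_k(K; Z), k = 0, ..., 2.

H_0 ≅ Z,  H_1 = 0,  H_2 ≅ Z.

Take the total order 1 < 2 < 3 < 4 on the vertex set. Then K (dimension 2) consists of the simplices:

  0-simplices (4): [1], [2], [3], [4]
  1-simplices (6): [1,2], [1,3], [1,4], [2,3], [2,4], [3,4]
  2-simplices (4): [1,2,3], [1,2,4], [1,3,4], [2,3,4]

giving chain groups C_0 ≅ Z^4, C_1 ≅ Z^6, C_2 ≅ Z^4.

The boundary map ∂_1: C_1 → C_0 is given by ∂[p,q] = [q] − [p]. For instance
  ∂[3,4] = [4] − [3].
As a 4×6 matrix over Z this has rank 3, with invariant factors (1,1,1).

Boundary ∂_2: C_2 → C_1 acts by ∂[p,q,r] = [q,r] − [p,r] + [p,q]. For instance
  ∂[1,2,3] = [2,3] − [1,3] + [1,2],
  ∂[2,3,4] = [3,4] − [2,4] + [2,3].
The resulting 6×4 matrix has rank 3, and its Smith normal form has invariant factors (1,1,1).

Reading off H_k = ker ∂_k / im ∂_{k+1}:

  H_0: rank C_0 − rank ∂_1 = 4 − 3 = 1, and the invariant factors of ∂_1 are all 1, so H_0 = Z.
  H_1: rank ker ∂_1 − rank ∂_2 = (6 − 3) − 3 = 0, and the invariant factors of ∂_2 are all 1, so H_1 = 0.
  H_2: rank ker ∂_2 − rank ∂_3 = (4 − 3) − 0 = 1, and there is no ∂_3, so H_2 = Z.

As a check, the Euler characteristic is 4 − 6 + 4 = 2, which agrees with 1 − 0 + 1 = 2.
(K is a triangulation of the 2-sphere S^2.)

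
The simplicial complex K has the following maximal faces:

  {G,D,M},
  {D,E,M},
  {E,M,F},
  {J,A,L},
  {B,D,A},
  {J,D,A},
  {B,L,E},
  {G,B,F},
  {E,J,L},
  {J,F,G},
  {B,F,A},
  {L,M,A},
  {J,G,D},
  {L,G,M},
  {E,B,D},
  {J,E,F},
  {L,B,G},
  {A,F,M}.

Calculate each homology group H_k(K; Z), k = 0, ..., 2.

Take the total order A < B < D < E < F < G < J < L < M on the vertex set. Then K (dimension 2) consists of the simplices:

  0-simplices (9): A, B, D, E, F, G, J, L, M
  1-simplices (27): AB, AD, AF, AJ, AL, AM, BD, BE, BF, BG, BL, DE, DG, DJ, DM, EF, EJ, EL, EM, FG, FJ, FM, GJ, GL, GM, JL, LM
  2-simplices (18): ABD, ABF, ADJ, AFM, AJL, ALM, BDE, BEL, BFG, BGL, DEM, DGJ, DGM, EFJ, EFM, EJL, FGJ, GLM

Hence C_0 ≅ Z^9, C_1 ≅ Z^27, C_2 ≅ Z^18.

∂_1: C_1 → C_0 is given by ∂[p,q] = [q] − [p]. For instance
  ∂AD = D − A.
The resulting 9×27 matrix has rank 8, and its Smith normal form has invariant factors (1,1,1,1,1,1,1,1).

∂_2: C_2 → C_1 maps a triangle to the signed sum of its edges. For instance
  ∂ALM = LM − AM + AL,
  ∂BFG = FG − BG + BF.
As a 27×18 matrix over Z this has rank 17, with invariant factors (1,1,1,1,1,1,1,1,1,1,1,1,1,1,1,1,1).

From H_k ≅ ker(∂_k) / im(∂_{k+1}) we obtain:

  H_0: rank C_0 − rank ∂_1 = 9 − 8 = 1, and the invariant factors of ∂_1 are all 1, so H_0 = Z.
  H_1: rank ker ∂_1 − rank ∂_2 = (27 − 8) − 17 = 2, and the invariant factors of ∂_2 are all 1, so H_1 = Z^2.
  H_2: rank ker ∂_2 − rank ∂_3 = (18 − 17) − 0 = 1, and there is no ∂_3, so H_2 = Z.

As a check, the Euler characteristic is 9 − 27 + 18 = 0, which agrees with 1 − 2 + 1 = 0.

H_0 = Z,  H_1 = Z^2,  H_2 = Z.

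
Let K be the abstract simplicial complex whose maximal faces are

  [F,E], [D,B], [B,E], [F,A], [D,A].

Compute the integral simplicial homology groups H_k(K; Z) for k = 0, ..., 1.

We work with the vertex ordering A < B < D < E < F. The simplices of K, each written with vertices in increasing order, are:

  0-simplices (5): A, B, D, E, F
  1-simplices (5): AD, AF, BD, BE, EF

Hence C_0 ≅ Z^5, C_1 ≅ Z^5.

Boundary ∂_1: C_1 → C_0 is given by ∂[p,q] = [q] − [p].
The 5×5 boundary matrix has rank 4 and Smith normal form diag(1,1,1,1).

Computing H_k = (kernel of ∂_k) / (image of ∂_{k+1}):

  H_0: rank C_0 − rank ∂_1 = 5 − 4 = 1, and the invariant factors of ∂_1 are all 1, so H_0 ≅ Z.
  H_1: rank ker ∂_1 − rank ∂_2 = (5 − 4) − 0 = 1, and there is no ∂_2, so H_1 ≅ Z.

As a check, the Euler characteristic is 5 − 5 = 0, which agrees with 1 − 1 = 0.
(K is a triangulation of the circle S^1.)

H_0 ≅ Z,  H_1 ≅ Z.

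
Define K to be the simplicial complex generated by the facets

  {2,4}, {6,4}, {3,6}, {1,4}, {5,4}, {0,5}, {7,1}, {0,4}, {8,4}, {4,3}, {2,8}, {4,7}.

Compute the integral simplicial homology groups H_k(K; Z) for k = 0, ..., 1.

Fix the vertex order 0 < 1 < 2 < 3 < 4 < 5 < 6 < 7 < 8 and write every simplex with vertices in increasing order. Then dim K = 1 and the simplices of K are:

  0-simplices (9): [0], [1], [2], [3], [4], [5], [6], [7], [8]
  1-simplices (12): [0,4], [0,5], [1,4], [1,7], [2,4], [2,8], [3,4], [3,6], [4,5], [4,6], [4,7], [4,8]

Hence C_0 ≅ Z^9, C_1 ≅ Z^12.

The boundary map ∂_1: C_1 → C_0 maps an edge to its endpoints' difference, ∂[p,q] = q − p. For instance
  ∂[0,4] = [4] − [0].
As a 9×12 matrix over Z this has rank 8, with invariant factors (1,1,1,1,1,1,1,1).

Now H_k = ker ∂_k / im ∂_{k+1}, so:

  H_0: rank C_0 − rank ∂_1 = 9 − 8 = 1, and the invariant factors of ∂_1 are all 1, so H_0 ≅ Z.
  H_1: rank ker ∂_1 − rank ∂_2 = (12 − 8) − 0 = 4, and there is no ∂_2, so H_1 ≅ Z^4.

H_0 ≅ Z,  H_1 ≅ Z^4.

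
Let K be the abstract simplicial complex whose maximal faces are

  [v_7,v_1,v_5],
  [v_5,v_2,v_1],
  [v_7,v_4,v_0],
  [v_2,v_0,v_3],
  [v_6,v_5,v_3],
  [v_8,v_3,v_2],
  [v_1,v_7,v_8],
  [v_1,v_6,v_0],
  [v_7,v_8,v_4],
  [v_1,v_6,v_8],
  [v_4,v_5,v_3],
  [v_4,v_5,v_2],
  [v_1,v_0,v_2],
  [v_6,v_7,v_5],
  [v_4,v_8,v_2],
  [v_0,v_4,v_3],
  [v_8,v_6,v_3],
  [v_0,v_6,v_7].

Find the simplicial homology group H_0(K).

K has 9 vertices, 27 edges, 18 triangles.
rank ∂_0 = 0, rank ∂_1 = 8 ⇒ b_0 = 9 − 0 − 8 = 1; all invariant factors of ∂_1 are 1 so no torsion. So H_0 ≅ Z.

H_0 = Z.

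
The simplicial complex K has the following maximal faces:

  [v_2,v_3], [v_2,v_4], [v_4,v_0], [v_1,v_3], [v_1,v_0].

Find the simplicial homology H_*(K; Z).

H_0 ≅ Z,  H_1 ≅ Z.

Take the total order v_0 < v_1 < v_2 < v_3 < v_4 on the vertex set. Then K (dimension 1) consists of the simplices:

  0-simplices (5): [v_0], [v_1], [v_2], [v_3], [v_4]
  1-simplices (5): [v_0,v_1], [v_0,v_4], [v_1,v_3], [v_2,v_3], [v_2,v_4]

so the chain groups are C_0 ≅ Z^5, C_1 ≅ Z^5.

∂_1: C_1 → C_0 maps an edge to its endpoints' difference, ∂[p,q] = q − p.
As a 5×5 matrix over Z this has rank 4, with invariant factors (1,1,1,1).

Computing H_k = (kernel of ∂_k) / (image of ∂_{k+1}):

  H_0: rank C_0 − rank ∂_1 = 5 − 4 = 1, and the invariant factors of ∂_1 are all 1, so H_0 = Z.
  H_1: rank ker ∂_1 − rank ∂_2 = (5 − 4) − 0 = 1, and there is no ∂_2, so H_1 = Z.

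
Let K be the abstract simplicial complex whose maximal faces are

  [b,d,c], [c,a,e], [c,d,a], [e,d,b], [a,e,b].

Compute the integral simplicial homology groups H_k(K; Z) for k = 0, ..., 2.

Order the vertices as a < b < c < d < e. Listing each simplex with vertices in this order, K has dimension 2 with simplices:

  0-simplices (5): a, b, c, d, e
  1-simplices (10): ab, ac, ad, ae, bc, bd, be, cd, ce, de
  2-simplices (5): abe, acd, ace, bcd, bde

so the chain groups are C_0 ≅ Z^5, C_1 ≅ Z^10, C_2 ≅ Z^5.

Boundary ∂_1: C_1 → C_0 maps an edge to its endpoints' difference, ∂[p,q] = q − p.
This gives a 5×10 integer matrix of rank 4; reducing to Smith normal form yields diagonal entries (1,1,1,1).

The boundary map ∂_2: C_2 → C_1 sends each 2-simplex [p,q,r] to [q,r] − [p,r] + [p,q]. For instance
  ∂abe = be − ae + ab,
  ∂acd = cd − ad + ac.
This gives a 10×5 integer matrix of rank 5; reducing to Smith normal form yields diagonal entries (1,1,1,1,1).

From H_k ≅ ker(∂_k) / im(∂_{k+1}) we obtain:

  H_0: rank C_0 − rank ∂_1 = 5 − 4 = 1, and the invariant factors of ∂_1 are all 1, so H_0 = Z.
  H_1: rank ker ∂_1 − rank ∂_2 = (10 − 4) − 5 = 1, and the invariant factors of ∂_2 are all 1, so H_1 = Z.
  H_2: rank ker ∂_2 − rank ∂_3 = (5 − 5) − 0 = 0, and there is no ∂_3, so H_2 = 0.

As a check, the Euler characteristic is 5 − 10 + 5 = 0, which agrees with 1 − 1 + 0 = 0.

H_0 = Z,  H_1 = Z,  H_2 = 0.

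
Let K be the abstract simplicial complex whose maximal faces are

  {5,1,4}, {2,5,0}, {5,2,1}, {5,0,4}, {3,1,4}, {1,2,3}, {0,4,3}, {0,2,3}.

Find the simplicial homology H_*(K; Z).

H_0 = Z,  H_1 = 0,  H_2 = Z.

Take the total order 0 < 1 < 2 < 3 < 4 < 5 on the vertex set. Then K (dimension 2) consists of the simplices:

  0-simplices (6): [0], [1], [2], [3], [4], [5]
  1-simplices (12): [0,2], [0,3], [0,4], [0,5], [1,2], [1,3], [1,4], [1,5], [2,3], [2,5], [3,4], [4,5]
  2-simplices (8): [0,2,3], [0,2,5], [0,3,4], [0,4,5], [1,2,3], [1,2,5], [1,3,4], [1,4,5]

giving chain groups C_0 ≅ Z^6, C_1 ≅ Z^12, C_2 ≅ Z^8.

∂_1: C_1 → C_0 maps an edge to its endpoints' difference, ∂[p,q] = q − p. For instance
  ∂[0,5] = [5] − [0].
This gives a 6×12 integer matrix of rank 5; reducing to Smith normal form yields diagonal entries (1,1,1,1,1).

Boundary ∂_2: C_2 → C_1 sends each 2-simplex [p,q,r] to [q,r] − [p,r] + [p,q]. For instance
  ∂[1,3,4] = [3,4] − [1,4] + [1,3],
  ∂[0,2,3] = [2,3] − [0,3] + [0,2].
The 12×8 boundary matrix has rank 7 and Smith normal form diag(1,1,1,1,1,1,1).

From H_k ≅ ker(∂_k) / im(∂_{k+1}) we obtain:

  H_0: rank C_0 − rank ∂_1 = 6 − 5 = 1, and the invariant factors of ∂_1 are all 1, so H_0 ≅ Z.
  H_1: rank ker ∂_1 − rank ∂_2 = (12 − 5) − 7 = 0, and the invariant factors of ∂_2 are all 1, so H_1 ≅ 0.
  H_2: rank ker ∂_2 − rank ∂_3 = (8 − 7) − 0 = 1, and there is no ∂_3, so H_2 ≅ Z.

As a check, the Euler characteristic is 6 − 12 + 8 = 2, which agrees with 1 − 0 + 1 = 2.
(K is a triangulation of the 2-sphere S^2.)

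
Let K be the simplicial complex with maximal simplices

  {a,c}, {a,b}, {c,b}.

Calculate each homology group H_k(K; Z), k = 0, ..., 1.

H_0 ≅ Z,  H_1 ≅ Z.

Order the vertices as a < b < c. Listing each simplex with vertices in this order, K has dimension 1 with simplices:

  0-simplices (3): a, b, c
  1-simplices (3): ab, ac, bc

Hence C_0 ≅ Z^3, C_1 ≅ Z^3.

Boundary ∂_1: C_1 → C_0 maps an edge to its endpoints' difference, ∂[p,q] = q − p. For instance
  ∂ac = c − a.
As a 3×3 matrix over Z this has rank 2, with invariant factors (1,1).

From H_k ≅ ker(∂_k) / im(∂_{k+1}) we obtain:

  H_0: rank C_0 − rank ∂_1 = 3 − 2 = 1, and the invariant factors of ∂_1 are all 1, so H_0 ≅ Z.
  H_1: rank ker ∂_1 − rank ∂_2 = (3 − 2) − 0 = 1, and there is no ∂_2, so H_1 ≅ Z.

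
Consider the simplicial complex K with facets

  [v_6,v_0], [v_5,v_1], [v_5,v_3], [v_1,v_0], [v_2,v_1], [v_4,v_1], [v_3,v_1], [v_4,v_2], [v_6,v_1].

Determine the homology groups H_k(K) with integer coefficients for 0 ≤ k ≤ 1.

Fix the vertex order v_0 < v_1 < v_2 < v_3 < v_4 < v_5 < v_6 and write every simplex with vertices in increasing order. Then dim K = 1 and the simplices of K are:

  0-simplices (7): [v_0], [v_1], [v_2], [v_3], [v_4], [v_5], [v_6]
  1-simplices (9): [v_0,v_1], [v_0,v_6], [v_1,v_2], [v_1,v_3], [v_1,v_4], [v_1,v_5], [v_1,v_6], [v_2,v_4], [v_3,v_5]

so the chain groups are C_0 ≅ Z^7, C_1 ≅ Z^9.

Boundary ∂_1: C_1 → C_0 is given by ∂[p,q] = [q] − [p].
The 7×9 boundary matrix has rank 6 and Smith normal form diag(1,1,1,1,1,1).

From H_k ≅ ker(∂_k) / im(∂_{k+1}) we obtain:

  H_0: rank C_0 − rank ∂_1 = 7 − 6 = 1, and the invariant factors of ∂_1 are all 1, so H_0 ≅ Z.
  H_1: rank ker ∂_1 − rank ∂_2 = (9 − 6) − 0 = 3, and there is no ∂_2, so H_1 ≅ Z^3.

As a check, the Euler characteristic is 7 − 9 = -2, which agrees with 1 − 3 = -2.

H_0 ≅ Z,  H_1 ≅ Z^3.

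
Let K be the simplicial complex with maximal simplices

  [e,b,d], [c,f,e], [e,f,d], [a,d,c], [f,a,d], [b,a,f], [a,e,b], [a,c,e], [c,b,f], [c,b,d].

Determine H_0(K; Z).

H_0 = Z.

Order the vertices as a < b < c < d < e < f. Listing each simplex with vertices in this order, K has dimension 2 with simplices:

  0-simplices (6): a, b, c, d, e, f
  1-simplices (15): ab, ac, ad, ae, af, bc, bd, be, bf, cd, ce, cf, de, df, ef
  2-simplices (10): abe, abf, acd, ace, adf, bcd, bcf, bde, cef, def

so the chain groups are C_0 ≅ Z^6, C_1 ≅ Z^15, C_2 ≅ Z^10.

The boundary map ∂_1: C_1 → C_0 sends each edge [p,q] (with p < q) to q − p.
As a 6×15 matrix over Z this has rank 5, with invariant factors (1,1,1,1,1).

Boundary ∂_2: C_2 → C_1 sends each 2-simplex [p,q,r] to [q,r] − [p,r] + [p,q]. For instance
  ∂abe = be − ae + ab,
  ∂bcf = cf − bf + bc.
The 15×10 boundary matrix has rank 10 and Smith normal form diag(1,1,1,1,1,1,1,1,1,2).

From H_k ≅ ker(∂_k) / im(∂_{k+1}) we obtain:

  H_0: rank C_0 − rank ∂_1 = 6 − 5 = 1, and the invariant factors of ∂_1 are all 1, so H_0 ≅ Z.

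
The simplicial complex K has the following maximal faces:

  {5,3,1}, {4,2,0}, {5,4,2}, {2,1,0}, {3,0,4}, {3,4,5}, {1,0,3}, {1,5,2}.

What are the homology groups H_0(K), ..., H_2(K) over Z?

H_0 = Z,  H_1 = 0,  H_2 = Z.

We work with the vertex ordering 0 < 1 < 2 < 3 < 4 < 5. The simplices of K, each written with vertices in increasing order, are:

  0-simplices (6): [0], [1], [2], [3], [4], [5]
  1-simplices (12): [0,1], [0,2], [0,3], [0,4], [1,2], [1,3], [1,5], [2,4], [2,5], [3,4], [3,5], [4,5]
  2-simplices (8): [0,1,2], [0,1,3], [0,2,4], [0,3,4], [1,2,5], [1,3,5], [2,4,5], [3,4,5]

so the chain groups are C_0 ≅ Z^6, C_1 ≅ Z^12, C_2 ≅ Z^8.

Boundary ∂_1: C_1 → C_0 is given by ∂[p,q] = [q] − [p]. For instance
  ∂[3,4] = [4] − [3].
The 6×12 boundary matrix has rank 5 and Smith normal form diag(1,1,1,1,1).

Boundary ∂_2: C_2 → C_1 maps a triangle to the signed sum of its edges. For instance
  ∂[1,2,5] = [2,5] − [1,5] + [1,2],
  ∂[0,1,3] = [1,3] − [0,3] + [0,1].
The resulting 12×8 matrix has rank 7, and its Smith normal form has invariant factors (1,1,1,1,1,1,1).

Computing H_k = (kernel of ∂_k) / (image of ∂_{k+1}):

  H_0: rank C_0 − rank ∂_1 = 6 − 5 = 1, and the invariant factors of ∂_1 are all 1, so H_0 ≅ Z.
  H_1: rank ker ∂_1 − rank ∂_2 = (12 − 5) − 7 = 0, and the invariant factors of ∂_2 are all 1, so H_1 ≅ 0.
  H_2: rank ker ∂_2 − rank ∂_3 = (8 − 7) − 0 = 1, and there is no ∂_3, so H_2 ≅ Z.

(K is a triangulation of the 2-sphere S^2.)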